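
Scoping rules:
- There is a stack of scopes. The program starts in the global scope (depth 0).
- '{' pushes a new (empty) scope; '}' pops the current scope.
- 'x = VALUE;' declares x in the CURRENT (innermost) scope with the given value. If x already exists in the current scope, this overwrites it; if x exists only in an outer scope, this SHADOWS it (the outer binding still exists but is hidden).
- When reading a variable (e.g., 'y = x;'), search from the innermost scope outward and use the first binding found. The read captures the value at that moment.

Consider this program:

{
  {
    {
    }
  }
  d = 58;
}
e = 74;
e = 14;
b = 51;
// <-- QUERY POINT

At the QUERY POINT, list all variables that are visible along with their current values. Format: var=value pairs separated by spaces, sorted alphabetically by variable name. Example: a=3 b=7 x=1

Step 1: enter scope (depth=1)
Step 2: enter scope (depth=2)
Step 3: enter scope (depth=3)
Step 4: exit scope (depth=2)
Step 5: exit scope (depth=1)
Step 6: declare d=58 at depth 1
Step 7: exit scope (depth=0)
Step 8: declare e=74 at depth 0
Step 9: declare e=14 at depth 0
Step 10: declare b=51 at depth 0
Visible at query point: b=51 e=14

Answer: b=51 e=14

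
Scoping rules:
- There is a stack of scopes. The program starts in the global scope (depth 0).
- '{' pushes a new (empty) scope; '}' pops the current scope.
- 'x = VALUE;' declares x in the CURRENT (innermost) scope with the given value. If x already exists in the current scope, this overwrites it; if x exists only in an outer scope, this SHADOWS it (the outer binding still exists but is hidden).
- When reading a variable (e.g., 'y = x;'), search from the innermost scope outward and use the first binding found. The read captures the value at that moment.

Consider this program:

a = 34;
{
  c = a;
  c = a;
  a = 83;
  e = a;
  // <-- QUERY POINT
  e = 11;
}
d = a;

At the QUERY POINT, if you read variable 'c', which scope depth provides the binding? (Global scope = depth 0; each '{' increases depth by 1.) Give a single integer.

Answer: 1

Derivation:
Step 1: declare a=34 at depth 0
Step 2: enter scope (depth=1)
Step 3: declare c=(read a)=34 at depth 1
Step 4: declare c=(read a)=34 at depth 1
Step 5: declare a=83 at depth 1
Step 6: declare e=(read a)=83 at depth 1
Visible at query point: a=83 c=34 e=83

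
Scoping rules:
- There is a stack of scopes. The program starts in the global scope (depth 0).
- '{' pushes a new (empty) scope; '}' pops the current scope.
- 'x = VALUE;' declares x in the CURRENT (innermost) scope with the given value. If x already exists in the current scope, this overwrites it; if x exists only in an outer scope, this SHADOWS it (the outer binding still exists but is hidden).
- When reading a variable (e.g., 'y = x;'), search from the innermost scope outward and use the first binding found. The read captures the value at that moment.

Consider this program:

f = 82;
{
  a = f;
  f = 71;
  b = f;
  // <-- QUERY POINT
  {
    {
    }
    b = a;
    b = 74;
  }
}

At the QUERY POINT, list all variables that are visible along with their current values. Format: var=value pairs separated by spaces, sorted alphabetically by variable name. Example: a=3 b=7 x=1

Answer: a=82 b=71 f=71

Derivation:
Step 1: declare f=82 at depth 0
Step 2: enter scope (depth=1)
Step 3: declare a=(read f)=82 at depth 1
Step 4: declare f=71 at depth 1
Step 5: declare b=(read f)=71 at depth 1
Visible at query point: a=82 b=71 f=71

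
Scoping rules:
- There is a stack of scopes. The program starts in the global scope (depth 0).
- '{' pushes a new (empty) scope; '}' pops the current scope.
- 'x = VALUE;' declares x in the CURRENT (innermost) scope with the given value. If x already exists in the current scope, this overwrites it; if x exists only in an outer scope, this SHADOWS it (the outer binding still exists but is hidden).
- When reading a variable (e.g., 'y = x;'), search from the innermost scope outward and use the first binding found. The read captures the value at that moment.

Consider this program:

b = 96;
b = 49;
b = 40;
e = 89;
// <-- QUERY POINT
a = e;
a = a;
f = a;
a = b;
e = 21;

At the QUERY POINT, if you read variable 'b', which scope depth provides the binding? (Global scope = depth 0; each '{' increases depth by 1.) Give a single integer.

Step 1: declare b=96 at depth 0
Step 2: declare b=49 at depth 0
Step 3: declare b=40 at depth 0
Step 4: declare e=89 at depth 0
Visible at query point: b=40 e=89

Answer: 0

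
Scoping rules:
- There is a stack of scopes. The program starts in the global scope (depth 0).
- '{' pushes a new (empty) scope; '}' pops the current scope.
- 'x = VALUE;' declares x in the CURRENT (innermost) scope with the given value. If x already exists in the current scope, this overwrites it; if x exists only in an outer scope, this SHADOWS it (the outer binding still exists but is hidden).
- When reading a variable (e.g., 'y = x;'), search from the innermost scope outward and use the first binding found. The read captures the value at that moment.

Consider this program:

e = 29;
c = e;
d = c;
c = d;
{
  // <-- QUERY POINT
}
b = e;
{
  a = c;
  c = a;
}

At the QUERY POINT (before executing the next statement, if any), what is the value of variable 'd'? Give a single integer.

Step 1: declare e=29 at depth 0
Step 2: declare c=(read e)=29 at depth 0
Step 3: declare d=(read c)=29 at depth 0
Step 4: declare c=(read d)=29 at depth 0
Step 5: enter scope (depth=1)
Visible at query point: c=29 d=29 e=29

Answer: 29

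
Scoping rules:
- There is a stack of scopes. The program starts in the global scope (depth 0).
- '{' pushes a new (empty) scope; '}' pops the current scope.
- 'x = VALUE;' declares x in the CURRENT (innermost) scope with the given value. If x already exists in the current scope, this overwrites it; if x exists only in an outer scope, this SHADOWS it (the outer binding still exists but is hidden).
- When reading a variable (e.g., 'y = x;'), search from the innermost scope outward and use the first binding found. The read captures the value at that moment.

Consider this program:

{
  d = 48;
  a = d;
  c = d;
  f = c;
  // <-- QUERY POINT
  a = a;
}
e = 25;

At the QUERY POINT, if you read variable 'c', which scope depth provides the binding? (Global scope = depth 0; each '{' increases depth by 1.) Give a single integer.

Step 1: enter scope (depth=1)
Step 2: declare d=48 at depth 1
Step 3: declare a=(read d)=48 at depth 1
Step 4: declare c=(read d)=48 at depth 1
Step 5: declare f=(read c)=48 at depth 1
Visible at query point: a=48 c=48 d=48 f=48

Answer: 1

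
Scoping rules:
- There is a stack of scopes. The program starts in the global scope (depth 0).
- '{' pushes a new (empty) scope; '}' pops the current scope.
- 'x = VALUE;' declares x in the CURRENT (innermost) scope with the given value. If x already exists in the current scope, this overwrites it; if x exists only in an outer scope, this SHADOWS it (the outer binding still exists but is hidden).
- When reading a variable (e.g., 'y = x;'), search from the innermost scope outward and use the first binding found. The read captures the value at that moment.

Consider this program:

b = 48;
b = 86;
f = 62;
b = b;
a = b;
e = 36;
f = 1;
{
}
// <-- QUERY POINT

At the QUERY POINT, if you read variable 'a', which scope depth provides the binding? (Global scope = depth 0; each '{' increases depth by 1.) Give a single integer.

Answer: 0

Derivation:
Step 1: declare b=48 at depth 0
Step 2: declare b=86 at depth 0
Step 3: declare f=62 at depth 0
Step 4: declare b=(read b)=86 at depth 0
Step 5: declare a=(read b)=86 at depth 0
Step 6: declare e=36 at depth 0
Step 7: declare f=1 at depth 0
Step 8: enter scope (depth=1)
Step 9: exit scope (depth=0)
Visible at query point: a=86 b=86 e=36 f=1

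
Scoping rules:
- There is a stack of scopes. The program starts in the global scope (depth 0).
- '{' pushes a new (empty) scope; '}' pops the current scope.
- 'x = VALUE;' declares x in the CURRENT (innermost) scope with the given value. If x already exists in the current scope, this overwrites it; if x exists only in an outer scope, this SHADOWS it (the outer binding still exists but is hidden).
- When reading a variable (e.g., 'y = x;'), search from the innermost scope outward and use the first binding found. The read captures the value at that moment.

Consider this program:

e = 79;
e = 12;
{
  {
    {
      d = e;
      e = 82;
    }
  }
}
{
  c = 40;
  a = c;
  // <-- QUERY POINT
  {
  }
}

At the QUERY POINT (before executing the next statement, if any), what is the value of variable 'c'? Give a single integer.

Step 1: declare e=79 at depth 0
Step 2: declare e=12 at depth 0
Step 3: enter scope (depth=1)
Step 4: enter scope (depth=2)
Step 5: enter scope (depth=3)
Step 6: declare d=(read e)=12 at depth 3
Step 7: declare e=82 at depth 3
Step 8: exit scope (depth=2)
Step 9: exit scope (depth=1)
Step 10: exit scope (depth=0)
Step 11: enter scope (depth=1)
Step 12: declare c=40 at depth 1
Step 13: declare a=(read c)=40 at depth 1
Visible at query point: a=40 c=40 e=12

Answer: 40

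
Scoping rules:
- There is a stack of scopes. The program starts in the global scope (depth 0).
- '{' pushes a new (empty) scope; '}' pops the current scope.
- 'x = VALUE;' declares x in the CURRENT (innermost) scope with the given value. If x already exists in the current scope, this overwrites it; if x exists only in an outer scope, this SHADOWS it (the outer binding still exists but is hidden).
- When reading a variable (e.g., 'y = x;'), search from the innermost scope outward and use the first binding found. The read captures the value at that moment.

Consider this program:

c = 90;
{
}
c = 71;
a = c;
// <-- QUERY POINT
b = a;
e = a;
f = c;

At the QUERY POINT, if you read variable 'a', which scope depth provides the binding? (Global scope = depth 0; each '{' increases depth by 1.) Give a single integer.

Answer: 0

Derivation:
Step 1: declare c=90 at depth 0
Step 2: enter scope (depth=1)
Step 3: exit scope (depth=0)
Step 4: declare c=71 at depth 0
Step 5: declare a=(read c)=71 at depth 0
Visible at query point: a=71 c=71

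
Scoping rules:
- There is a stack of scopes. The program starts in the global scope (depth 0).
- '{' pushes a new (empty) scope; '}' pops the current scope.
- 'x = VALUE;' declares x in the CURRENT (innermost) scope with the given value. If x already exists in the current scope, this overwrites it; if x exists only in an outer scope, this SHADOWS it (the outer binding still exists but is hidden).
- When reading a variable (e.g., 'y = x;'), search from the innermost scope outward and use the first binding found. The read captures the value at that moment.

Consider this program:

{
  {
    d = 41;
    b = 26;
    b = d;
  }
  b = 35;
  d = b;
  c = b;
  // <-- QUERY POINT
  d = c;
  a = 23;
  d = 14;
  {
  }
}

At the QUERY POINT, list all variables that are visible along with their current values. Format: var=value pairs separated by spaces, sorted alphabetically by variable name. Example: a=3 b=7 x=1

Answer: b=35 c=35 d=35

Derivation:
Step 1: enter scope (depth=1)
Step 2: enter scope (depth=2)
Step 3: declare d=41 at depth 2
Step 4: declare b=26 at depth 2
Step 5: declare b=(read d)=41 at depth 2
Step 6: exit scope (depth=1)
Step 7: declare b=35 at depth 1
Step 8: declare d=(read b)=35 at depth 1
Step 9: declare c=(read b)=35 at depth 1
Visible at query point: b=35 c=35 d=35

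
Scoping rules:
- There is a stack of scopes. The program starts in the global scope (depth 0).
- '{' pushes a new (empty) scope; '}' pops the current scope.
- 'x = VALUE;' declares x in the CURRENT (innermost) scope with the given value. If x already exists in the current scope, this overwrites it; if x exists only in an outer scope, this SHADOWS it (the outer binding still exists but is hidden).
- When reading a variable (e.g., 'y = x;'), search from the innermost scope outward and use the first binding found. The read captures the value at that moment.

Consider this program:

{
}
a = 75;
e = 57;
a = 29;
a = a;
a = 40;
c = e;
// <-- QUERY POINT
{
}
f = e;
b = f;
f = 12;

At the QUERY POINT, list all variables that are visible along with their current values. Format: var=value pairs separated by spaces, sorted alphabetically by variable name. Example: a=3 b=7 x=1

Answer: a=40 c=57 e=57

Derivation:
Step 1: enter scope (depth=1)
Step 2: exit scope (depth=0)
Step 3: declare a=75 at depth 0
Step 4: declare e=57 at depth 0
Step 5: declare a=29 at depth 0
Step 6: declare a=(read a)=29 at depth 0
Step 7: declare a=40 at depth 0
Step 8: declare c=(read e)=57 at depth 0
Visible at query point: a=40 c=57 e=57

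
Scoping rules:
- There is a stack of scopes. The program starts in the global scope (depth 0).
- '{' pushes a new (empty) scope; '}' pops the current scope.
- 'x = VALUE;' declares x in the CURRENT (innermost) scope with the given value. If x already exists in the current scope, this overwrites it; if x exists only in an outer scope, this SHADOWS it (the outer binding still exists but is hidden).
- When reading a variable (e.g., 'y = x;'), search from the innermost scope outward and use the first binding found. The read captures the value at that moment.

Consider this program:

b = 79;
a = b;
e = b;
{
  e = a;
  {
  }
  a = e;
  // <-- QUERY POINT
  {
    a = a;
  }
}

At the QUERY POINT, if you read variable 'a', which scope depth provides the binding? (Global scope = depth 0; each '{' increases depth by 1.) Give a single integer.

Step 1: declare b=79 at depth 0
Step 2: declare a=(read b)=79 at depth 0
Step 3: declare e=(read b)=79 at depth 0
Step 4: enter scope (depth=1)
Step 5: declare e=(read a)=79 at depth 1
Step 6: enter scope (depth=2)
Step 7: exit scope (depth=1)
Step 8: declare a=(read e)=79 at depth 1
Visible at query point: a=79 b=79 e=79

Answer: 1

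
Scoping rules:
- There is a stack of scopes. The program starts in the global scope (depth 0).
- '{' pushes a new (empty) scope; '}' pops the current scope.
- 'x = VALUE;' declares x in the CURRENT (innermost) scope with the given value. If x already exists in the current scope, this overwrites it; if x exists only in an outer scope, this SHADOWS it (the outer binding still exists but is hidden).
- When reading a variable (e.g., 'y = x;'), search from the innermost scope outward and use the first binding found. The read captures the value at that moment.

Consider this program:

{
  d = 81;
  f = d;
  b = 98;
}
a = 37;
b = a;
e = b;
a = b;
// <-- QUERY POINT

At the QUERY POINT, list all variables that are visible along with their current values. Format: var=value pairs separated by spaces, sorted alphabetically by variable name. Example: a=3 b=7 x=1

Step 1: enter scope (depth=1)
Step 2: declare d=81 at depth 1
Step 3: declare f=(read d)=81 at depth 1
Step 4: declare b=98 at depth 1
Step 5: exit scope (depth=0)
Step 6: declare a=37 at depth 0
Step 7: declare b=(read a)=37 at depth 0
Step 8: declare e=(read b)=37 at depth 0
Step 9: declare a=(read b)=37 at depth 0
Visible at query point: a=37 b=37 e=37

Answer: a=37 b=37 e=37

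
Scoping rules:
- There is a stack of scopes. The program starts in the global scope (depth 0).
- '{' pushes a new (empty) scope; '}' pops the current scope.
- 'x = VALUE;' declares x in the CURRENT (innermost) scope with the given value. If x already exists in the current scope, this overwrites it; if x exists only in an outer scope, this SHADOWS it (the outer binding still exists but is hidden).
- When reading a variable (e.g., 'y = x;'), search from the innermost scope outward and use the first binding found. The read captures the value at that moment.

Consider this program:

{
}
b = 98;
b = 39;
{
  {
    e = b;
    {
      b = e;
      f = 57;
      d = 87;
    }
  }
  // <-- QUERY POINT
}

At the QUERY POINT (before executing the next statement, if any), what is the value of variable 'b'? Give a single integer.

Answer: 39

Derivation:
Step 1: enter scope (depth=1)
Step 2: exit scope (depth=0)
Step 3: declare b=98 at depth 0
Step 4: declare b=39 at depth 0
Step 5: enter scope (depth=1)
Step 6: enter scope (depth=2)
Step 7: declare e=(read b)=39 at depth 2
Step 8: enter scope (depth=3)
Step 9: declare b=(read e)=39 at depth 3
Step 10: declare f=57 at depth 3
Step 11: declare d=87 at depth 3
Step 12: exit scope (depth=2)
Step 13: exit scope (depth=1)
Visible at query point: b=39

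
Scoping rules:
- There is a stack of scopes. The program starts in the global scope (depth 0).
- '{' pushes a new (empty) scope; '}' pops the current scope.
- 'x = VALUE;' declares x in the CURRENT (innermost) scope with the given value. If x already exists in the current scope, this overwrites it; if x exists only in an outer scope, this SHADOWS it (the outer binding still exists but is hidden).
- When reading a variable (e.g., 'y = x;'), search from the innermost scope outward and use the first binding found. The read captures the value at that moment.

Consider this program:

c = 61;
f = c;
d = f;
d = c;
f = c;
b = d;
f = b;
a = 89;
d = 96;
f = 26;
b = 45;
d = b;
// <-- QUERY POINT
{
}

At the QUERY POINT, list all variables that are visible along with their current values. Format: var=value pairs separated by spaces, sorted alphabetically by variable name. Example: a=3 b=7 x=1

Answer: a=89 b=45 c=61 d=45 f=26

Derivation:
Step 1: declare c=61 at depth 0
Step 2: declare f=(read c)=61 at depth 0
Step 3: declare d=(read f)=61 at depth 0
Step 4: declare d=(read c)=61 at depth 0
Step 5: declare f=(read c)=61 at depth 0
Step 6: declare b=(read d)=61 at depth 0
Step 7: declare f=(read b)=61 at depth 0
Step 8: declare a=89 at depth 0
Step 9: declare d=96 at depth 0
Step 10: declare f=26 at depth 0
Step 11: declare b=45 at depth 0
Step 12: declare d=(read b)=45 at depth 0
Visible at query point: a=89 b=45 c=61 d=45 f=26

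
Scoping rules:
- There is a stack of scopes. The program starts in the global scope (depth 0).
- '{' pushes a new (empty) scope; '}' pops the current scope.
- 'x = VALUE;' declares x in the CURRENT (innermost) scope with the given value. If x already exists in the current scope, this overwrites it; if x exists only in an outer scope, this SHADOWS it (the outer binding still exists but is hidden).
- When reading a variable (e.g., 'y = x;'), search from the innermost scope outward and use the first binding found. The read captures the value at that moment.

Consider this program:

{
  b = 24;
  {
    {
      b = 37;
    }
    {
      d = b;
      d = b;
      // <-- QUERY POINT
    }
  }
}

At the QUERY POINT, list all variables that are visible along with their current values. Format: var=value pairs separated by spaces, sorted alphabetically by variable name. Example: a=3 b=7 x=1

Step 1: enter scope (depth=1)
Step 2: declare b=24 at depth 1
Step 3: enter scope (depth=2)
Step 4: enter scope (depth=3)
Step 5: declare b=37 at depth 3
Step 6: exit scope (depth=2)
Step 7: enter scope (depth=3)
Step 8: declare d=(read b)=24 at depth 3
Step 9: declare d=(read b)=24 at depth 3
Visible at query point: b=24 d=24

Answer: b=24 d=24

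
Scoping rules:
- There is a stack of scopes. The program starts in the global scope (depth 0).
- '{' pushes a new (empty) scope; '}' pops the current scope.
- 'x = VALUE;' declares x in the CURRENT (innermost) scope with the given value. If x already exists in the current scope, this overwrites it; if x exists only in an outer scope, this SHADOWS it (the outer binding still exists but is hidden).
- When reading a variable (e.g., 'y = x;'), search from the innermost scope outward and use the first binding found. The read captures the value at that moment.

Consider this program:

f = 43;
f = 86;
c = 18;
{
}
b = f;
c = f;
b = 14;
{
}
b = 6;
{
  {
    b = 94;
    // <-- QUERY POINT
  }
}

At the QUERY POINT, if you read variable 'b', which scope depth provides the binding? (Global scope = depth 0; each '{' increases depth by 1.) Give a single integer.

Step 1: declare f=43 at depth 0
Step 2: declare f=86 at depth 0
Step 3: declare c=18 at depth 0
Step 4: enter scope (depth=1)
Step 5: exit scope (depth=0)
Step 6: declare b=(read f)=86 at depth 0
Step 7: declare c=(read f)=86 at depth 0
Step 8: declare b=14 at depth 0
Step 9: enter scope (depth=1)
Step 10: exit scope (depth=0)
Step 11: declare b=6 at depth 0
Step 12: enter scope (depth=1)
Step 13: enter scope (depth=2)
Step 14: declare b=94 at depth 2
Visible at query point: b=94 c=86 f=86

Answer: 2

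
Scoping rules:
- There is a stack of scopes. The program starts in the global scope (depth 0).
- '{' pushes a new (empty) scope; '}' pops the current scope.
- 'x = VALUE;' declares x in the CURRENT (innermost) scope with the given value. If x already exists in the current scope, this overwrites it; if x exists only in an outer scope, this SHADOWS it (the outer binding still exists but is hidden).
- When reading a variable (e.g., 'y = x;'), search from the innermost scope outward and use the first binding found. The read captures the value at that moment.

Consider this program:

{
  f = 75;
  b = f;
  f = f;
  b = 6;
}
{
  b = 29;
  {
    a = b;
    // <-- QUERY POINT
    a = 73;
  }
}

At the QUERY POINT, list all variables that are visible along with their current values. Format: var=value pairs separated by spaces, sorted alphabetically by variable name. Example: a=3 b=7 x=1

Answer: a=29 b=29

Derivation:
Step 1: enter scope (depth=1)
Step 2: declare f=75 at depth 1
Step 3: declare b=(read f)=75 at depth 1
Step 4: declare f=(read f)=75 at depth 1
Step 5: declare b=6 at depth 1
Step 6: exit scope (depth=0)
Step 7: enter scope (depth=1)
Step 8: declare b=29 at depth 1
Step 9: enter scope (depth=2)
Step 10: declare a=(read b)=29 at depth 2
Visible at query point: a=29 b=29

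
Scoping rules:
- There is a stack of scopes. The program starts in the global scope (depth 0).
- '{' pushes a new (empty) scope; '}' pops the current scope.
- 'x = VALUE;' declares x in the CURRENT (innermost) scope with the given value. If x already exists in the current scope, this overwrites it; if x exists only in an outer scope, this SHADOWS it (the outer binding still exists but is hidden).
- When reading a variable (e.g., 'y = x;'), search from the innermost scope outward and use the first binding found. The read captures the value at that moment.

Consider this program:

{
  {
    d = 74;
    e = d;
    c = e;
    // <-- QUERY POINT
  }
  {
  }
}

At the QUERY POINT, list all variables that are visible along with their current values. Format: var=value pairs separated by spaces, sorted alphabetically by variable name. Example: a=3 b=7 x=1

Step 1: enter scope (depth=1)
Step 2: enter scope (depth=2)
Step 3: declare d=74 at depth 2
Step 4: declare e=(read d)=74 at depth 2
Step 5: declare c=(read e)=74 at depth 2
Visible at query point: c=74 d=74 e=74

Answer: c=74 d=74 e=74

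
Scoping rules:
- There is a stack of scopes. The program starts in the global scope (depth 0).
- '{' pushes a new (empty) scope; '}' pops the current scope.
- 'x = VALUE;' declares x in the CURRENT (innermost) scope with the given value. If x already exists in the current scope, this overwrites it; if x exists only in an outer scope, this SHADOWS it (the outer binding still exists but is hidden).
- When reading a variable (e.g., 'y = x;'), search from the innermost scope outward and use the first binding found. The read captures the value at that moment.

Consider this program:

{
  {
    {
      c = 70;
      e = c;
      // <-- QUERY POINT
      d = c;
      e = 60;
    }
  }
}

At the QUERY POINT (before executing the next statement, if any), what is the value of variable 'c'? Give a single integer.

Step 1: enter scope (depth=1)
Step 2: enter scope (depth=2)
Step 3: enter scope (depth=3)
Step 4: declare c=70 at depth 3
Step 5: declare e=(read c)=70 at depth 3
Visible at query point: c=70 e=70

Answer: 70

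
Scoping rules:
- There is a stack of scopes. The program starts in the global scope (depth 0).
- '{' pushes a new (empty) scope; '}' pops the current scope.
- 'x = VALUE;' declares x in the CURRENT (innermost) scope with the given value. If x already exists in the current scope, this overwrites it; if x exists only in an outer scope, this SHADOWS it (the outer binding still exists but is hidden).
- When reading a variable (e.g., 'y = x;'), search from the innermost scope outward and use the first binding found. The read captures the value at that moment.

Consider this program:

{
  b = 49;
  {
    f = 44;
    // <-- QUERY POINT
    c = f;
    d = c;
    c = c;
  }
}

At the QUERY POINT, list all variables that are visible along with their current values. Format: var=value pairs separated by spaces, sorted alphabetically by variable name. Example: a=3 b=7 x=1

Step 1: enter scope (depth=1)
Step 2: declare b=49 at depth 1
Step 3: enter scope (depth=2)
Step 4: declare f=44 at depth 2
Visible at query point: b=49 f=44

Answer: b=49 f=44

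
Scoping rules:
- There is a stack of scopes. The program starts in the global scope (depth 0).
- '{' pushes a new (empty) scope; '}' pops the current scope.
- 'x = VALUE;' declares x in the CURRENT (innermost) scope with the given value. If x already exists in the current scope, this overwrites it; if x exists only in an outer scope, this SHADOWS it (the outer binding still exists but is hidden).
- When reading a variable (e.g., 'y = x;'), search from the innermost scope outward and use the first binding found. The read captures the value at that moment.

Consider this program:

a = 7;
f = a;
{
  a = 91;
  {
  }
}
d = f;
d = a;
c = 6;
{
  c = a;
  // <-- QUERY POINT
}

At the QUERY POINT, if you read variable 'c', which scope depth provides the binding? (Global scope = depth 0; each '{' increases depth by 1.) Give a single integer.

Step 1: declare a=7 at depth 0
Step 2: declare f=(read a)=7 at depth 0
Step 3: enter scope (depth=1)
Step 4: declare a=91 at depth 1
Step 5: enter scope (depth=2)
Step 6: exit scope (depth=1)
Step 7: exit scope (depth=0)
Step 8: declare d=(read f)=7 at depth 0
Step 9: declare d=(read a)=7 at depth 0
Step 10: declare c=6 at depth 0
Step 11: enter scope (depth=1)
Step 12: declare c=(read a)=7 at depth 1
Visible at query point: a=7 c=7 d=7 f=7

Answer: 1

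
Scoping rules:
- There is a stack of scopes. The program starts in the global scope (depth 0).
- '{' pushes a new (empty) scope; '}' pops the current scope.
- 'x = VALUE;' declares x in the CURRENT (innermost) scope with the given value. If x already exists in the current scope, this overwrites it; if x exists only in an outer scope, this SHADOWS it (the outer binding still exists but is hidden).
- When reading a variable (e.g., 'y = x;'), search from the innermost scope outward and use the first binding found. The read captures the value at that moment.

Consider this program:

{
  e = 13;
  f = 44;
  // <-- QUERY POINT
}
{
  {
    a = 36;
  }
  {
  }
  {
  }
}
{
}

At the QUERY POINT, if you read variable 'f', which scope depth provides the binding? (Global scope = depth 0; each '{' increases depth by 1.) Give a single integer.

Step 1: enter scope (depth=1)
Step 2: declare e=13 at depth 1
Step 3: declare f=44 at depth 1
Visible at query point: e=13 f=44

Answer: 1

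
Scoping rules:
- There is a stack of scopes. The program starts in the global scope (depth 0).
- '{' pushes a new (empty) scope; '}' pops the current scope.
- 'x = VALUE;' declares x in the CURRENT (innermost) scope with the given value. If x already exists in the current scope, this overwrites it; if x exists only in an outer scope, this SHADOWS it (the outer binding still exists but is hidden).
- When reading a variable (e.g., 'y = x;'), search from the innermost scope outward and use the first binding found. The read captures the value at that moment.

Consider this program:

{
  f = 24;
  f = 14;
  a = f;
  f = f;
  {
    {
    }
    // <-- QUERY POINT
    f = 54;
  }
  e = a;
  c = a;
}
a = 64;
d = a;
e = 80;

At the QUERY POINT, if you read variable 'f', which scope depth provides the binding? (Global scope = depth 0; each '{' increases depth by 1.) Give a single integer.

Answer: 1

Derivation:
Step 1: enter scope (depth=1)
Step 2: declare f=24 at depth 1
Step 3: declare f=14 at depth 1
Step 4: declare a=(read f)=14 at depth 1
Step 5: declare f=(read f)=14 at depth 1
Step 6: enter scope (depth=2)
Step 7: enter scope (depth=3)
Step 8: exit scope (depth=2)
Visible at query point: a=14 f=14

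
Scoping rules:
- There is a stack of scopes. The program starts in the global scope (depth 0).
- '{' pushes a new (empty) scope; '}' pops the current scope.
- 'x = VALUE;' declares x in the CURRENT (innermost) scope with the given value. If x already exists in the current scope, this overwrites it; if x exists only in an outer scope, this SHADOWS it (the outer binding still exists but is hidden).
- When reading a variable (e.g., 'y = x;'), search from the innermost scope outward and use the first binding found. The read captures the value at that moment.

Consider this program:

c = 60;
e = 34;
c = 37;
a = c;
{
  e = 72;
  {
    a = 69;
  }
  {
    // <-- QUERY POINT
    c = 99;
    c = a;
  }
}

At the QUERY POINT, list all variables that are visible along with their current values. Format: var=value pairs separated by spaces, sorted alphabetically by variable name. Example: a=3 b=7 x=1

Answer: a=37 c=37 e=72

Derivation:
Step 1: declare c=60 at depth 0
Step 2: declare e=34 at depth 0
Step 3: declare c=37 at depth 0
Step 4: declare a=(read c)=37 at depth 0
Step 5: enter scope (depth=1)
Step 6: declare e=72 at depth 1
Step 7: enter scope (depth=2)
Step 8: declare a=69 at depth 2
Step 9: exit scope (depth=1)
Step 10: enter scope (depth=2)
Visible at query point: a=37 c=37 e=72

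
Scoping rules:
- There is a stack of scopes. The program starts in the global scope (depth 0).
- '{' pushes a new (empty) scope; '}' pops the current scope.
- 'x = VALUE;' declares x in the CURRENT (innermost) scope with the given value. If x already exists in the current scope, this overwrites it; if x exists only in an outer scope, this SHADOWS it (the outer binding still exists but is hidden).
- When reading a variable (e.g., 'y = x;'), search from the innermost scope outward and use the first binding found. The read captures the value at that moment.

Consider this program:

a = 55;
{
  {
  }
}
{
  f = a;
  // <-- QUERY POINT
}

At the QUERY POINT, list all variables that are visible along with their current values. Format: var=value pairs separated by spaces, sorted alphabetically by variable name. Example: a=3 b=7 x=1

Answer: a=55 f=55

Derivation:
Step 1: declare a=55 at depth 0
Step 2: enter scope (depth=1)
Step 3: enter scope (depth=2)
Step 4: exit scope (depth=1)
Step 5: exit scope (depth=0)
Step 6: enter scope (depth=1)
Step 7: declare f=(read a)=55 at depth 1
Visible at query point: a=55 f=55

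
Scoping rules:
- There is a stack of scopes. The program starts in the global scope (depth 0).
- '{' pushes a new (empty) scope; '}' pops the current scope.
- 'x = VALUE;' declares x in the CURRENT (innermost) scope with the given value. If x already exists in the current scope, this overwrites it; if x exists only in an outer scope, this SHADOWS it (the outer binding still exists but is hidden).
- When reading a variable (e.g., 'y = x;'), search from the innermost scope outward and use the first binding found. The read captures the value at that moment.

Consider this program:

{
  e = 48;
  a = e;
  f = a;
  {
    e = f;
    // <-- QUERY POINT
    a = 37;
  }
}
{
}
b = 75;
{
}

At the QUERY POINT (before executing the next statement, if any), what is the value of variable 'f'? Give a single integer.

Answer: 48

Derivation:
Step 1: enter scope (depth=1)
Step 2: declare e=48 at depth 1
Step 3: declare a=(read e)=48 at depth 1
Step 4: declare f=(read a)=48 at depth 1
Step 5: enter scope (depth=2)
Step 6: declare e=(read f)=48 at depth 2
Visible at query point: a=48 e=48 f=48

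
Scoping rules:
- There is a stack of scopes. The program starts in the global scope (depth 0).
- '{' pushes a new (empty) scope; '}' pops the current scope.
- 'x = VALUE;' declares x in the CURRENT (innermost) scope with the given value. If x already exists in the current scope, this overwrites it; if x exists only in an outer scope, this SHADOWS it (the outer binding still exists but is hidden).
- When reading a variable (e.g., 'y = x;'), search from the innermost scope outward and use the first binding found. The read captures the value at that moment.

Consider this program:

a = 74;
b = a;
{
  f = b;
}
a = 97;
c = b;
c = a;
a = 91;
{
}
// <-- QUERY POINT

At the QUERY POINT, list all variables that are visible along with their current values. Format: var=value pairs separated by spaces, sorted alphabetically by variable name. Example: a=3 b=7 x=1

Answer: a=91 b=74 c=97

Derivation:
Step 1: declare a=74 at depth 0
Step 2: declare b=(read a)=74 at depth 0
Step 3: enter scope (depth=1)
Step 4: declare f=(read b)=74 at depth 1
Step 5: exit scope (depth=0)
Step 6: declare a=97 at depth 0
Step 7: declare c=(read b)=74 at depth 0
Step 8: declare c=(read a)=97 at depth 0
Step 9: declare a=91 at depth 0
Step 10: enter scope (depth=1)
Step 11: exit scope (depth=0)
Visible at query point: a=91 b=74 c=97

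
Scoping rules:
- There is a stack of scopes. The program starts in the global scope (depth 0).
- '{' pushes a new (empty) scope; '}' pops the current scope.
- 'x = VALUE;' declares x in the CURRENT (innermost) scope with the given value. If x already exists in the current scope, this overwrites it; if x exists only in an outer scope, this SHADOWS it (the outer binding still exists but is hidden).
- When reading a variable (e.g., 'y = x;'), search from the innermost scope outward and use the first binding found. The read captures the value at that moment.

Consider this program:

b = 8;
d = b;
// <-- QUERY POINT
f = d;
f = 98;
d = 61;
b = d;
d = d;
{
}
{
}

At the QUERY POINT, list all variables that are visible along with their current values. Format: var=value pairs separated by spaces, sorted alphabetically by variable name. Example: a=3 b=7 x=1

Step 1: declare b=8 at depth 0
Step 2: declare d=(read b)=8 at depth 0
Visible at query point: b=8 d=8

Answer: b=8 d=8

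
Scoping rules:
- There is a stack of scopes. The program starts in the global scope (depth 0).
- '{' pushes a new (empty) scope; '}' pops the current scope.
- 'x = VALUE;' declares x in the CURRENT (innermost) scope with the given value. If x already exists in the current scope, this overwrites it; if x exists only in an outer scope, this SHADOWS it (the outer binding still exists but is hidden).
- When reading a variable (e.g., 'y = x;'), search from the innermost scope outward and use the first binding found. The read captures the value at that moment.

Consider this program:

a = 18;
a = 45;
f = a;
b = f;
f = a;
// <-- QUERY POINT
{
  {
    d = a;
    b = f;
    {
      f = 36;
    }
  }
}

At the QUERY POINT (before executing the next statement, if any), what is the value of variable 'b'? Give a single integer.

Step 1: declare a=18 at depth 0
Step 2: declare a=45 at depth 0
Step 3: declare f=(read a)=45 at depth 0
Step 4: declare b=(read f)=45 at depth 0
Step 5: declare f=(read a)=45 at depth 0
Visible at query point: a=45 b=45 f=45

Answer: 45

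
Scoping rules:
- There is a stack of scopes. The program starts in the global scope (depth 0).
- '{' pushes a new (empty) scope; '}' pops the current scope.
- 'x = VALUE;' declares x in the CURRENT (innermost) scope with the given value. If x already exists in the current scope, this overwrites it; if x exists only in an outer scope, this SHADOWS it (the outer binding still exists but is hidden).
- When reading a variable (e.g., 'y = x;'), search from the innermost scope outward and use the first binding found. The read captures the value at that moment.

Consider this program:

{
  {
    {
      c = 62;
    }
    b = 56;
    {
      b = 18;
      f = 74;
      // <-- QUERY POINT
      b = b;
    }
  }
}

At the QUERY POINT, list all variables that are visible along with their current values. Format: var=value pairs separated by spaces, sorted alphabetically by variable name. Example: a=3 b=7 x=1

Step 1: enter scope (depth=1)
Step 2: enter scope (depth=2)
Step 3: enter scope (depth=3)
Step 4: declare c=62 at depth 3
Step 5: exit scope (depth=2)
Step 6: declare b=56 at depth 2
Step 7: enter scope (depth=3)
Step 8: declare b=18 at depth 3
Step 9: declare f=74 at depth 3
Visible at query point: b=18 f=74

Answer: b=18 f=74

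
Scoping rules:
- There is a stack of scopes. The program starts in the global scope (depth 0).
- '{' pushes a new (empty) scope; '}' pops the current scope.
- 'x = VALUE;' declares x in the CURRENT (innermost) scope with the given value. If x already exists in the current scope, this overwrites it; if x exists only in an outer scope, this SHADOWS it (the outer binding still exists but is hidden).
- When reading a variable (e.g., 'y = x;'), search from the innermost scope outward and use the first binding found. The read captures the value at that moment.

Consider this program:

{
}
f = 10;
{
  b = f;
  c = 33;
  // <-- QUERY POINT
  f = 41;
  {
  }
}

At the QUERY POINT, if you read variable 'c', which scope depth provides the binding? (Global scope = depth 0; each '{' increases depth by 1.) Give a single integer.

Step 1: enter scope (depth=1)
Step 2: exit scope (depth=0)
Step 3: declare f=10 at depth 0
Step 4: enter scope (depth=1)
Step 5: declare b=(read f)=10 at depth 1
Step 6: declare c=33 at depth 1
Visible at query point: b=10 c=33 f=10

Answer: 1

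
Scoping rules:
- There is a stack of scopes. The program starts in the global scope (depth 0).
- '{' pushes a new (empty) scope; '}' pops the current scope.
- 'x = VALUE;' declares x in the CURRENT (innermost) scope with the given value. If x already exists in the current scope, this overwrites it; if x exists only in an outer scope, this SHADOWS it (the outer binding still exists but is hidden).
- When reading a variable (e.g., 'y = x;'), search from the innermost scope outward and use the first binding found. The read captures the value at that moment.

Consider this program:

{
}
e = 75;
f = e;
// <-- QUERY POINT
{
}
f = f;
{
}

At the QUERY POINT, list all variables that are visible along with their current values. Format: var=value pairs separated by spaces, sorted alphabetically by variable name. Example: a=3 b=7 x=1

Answer: e=75 f=75

Derivation:
Step 1: enter scope (depth=1)
Step 2: exit scope (depth=0)
Step 3: declare e=75 at depth 0
Step 4: declare f=(read e)=75 at depth 0
Visible at query point: e=75 f=75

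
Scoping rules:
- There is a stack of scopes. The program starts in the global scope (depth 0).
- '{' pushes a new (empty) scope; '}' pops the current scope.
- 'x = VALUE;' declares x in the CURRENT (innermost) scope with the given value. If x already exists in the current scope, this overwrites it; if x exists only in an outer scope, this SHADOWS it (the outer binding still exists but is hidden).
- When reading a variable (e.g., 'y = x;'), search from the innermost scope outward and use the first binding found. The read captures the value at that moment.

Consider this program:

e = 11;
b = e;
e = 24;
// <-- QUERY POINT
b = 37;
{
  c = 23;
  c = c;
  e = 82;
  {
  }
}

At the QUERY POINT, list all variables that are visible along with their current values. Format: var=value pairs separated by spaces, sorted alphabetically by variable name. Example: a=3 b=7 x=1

Step 1: declare e=11 at depth 0
Step 2: declare b=(read e)=11 at depth 0
Step 3: declare e=24 at depth 0
Visible at query point: b=11 e=24

Answer: b=11 e=24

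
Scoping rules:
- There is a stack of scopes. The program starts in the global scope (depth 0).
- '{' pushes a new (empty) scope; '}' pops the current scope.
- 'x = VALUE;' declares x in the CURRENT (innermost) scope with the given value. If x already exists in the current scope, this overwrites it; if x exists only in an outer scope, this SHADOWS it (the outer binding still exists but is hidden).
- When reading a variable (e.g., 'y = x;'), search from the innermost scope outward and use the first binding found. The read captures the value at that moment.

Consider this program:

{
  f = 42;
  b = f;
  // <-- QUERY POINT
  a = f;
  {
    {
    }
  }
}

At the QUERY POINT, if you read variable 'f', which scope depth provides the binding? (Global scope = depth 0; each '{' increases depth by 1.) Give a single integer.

Answer: 1

Derivation:
Step 1: enter scope (depth=1)
Step 2: declare f=42 at depth 1
Step 3: declare b=(read f)=42 at depth 1
Visible at query point: b=42 f=42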